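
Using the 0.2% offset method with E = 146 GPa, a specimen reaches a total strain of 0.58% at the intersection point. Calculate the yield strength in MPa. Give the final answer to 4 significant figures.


Offset strain = 0.002
Elastic strain at yield = total_strain - offset = 5.8e-03 - 0.002 = 3.8e-03
sigma_y = E * elastic_strain = 146000 * 3.8e-03
sigma_y = 554.8 MPa


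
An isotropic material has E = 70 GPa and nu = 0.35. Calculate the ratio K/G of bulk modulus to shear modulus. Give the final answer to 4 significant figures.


G = E / (2*(1+nu))
G = 70 / (2*(1+0.35)) = 25.9259 GPa
K = E / (3*(1-2*nu))
K = 70 / (3*(1-2*0.35)) = 77.7778 GPa
K/G = 77.7778 / 25.9259 = 3


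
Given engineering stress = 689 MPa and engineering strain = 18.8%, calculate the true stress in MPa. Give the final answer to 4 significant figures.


sigma_true = sigma_eng * (1 + epsilon_eng)
sigma_true = 689 * (1 + 0.188)
sigma_true = 818.5 MPa


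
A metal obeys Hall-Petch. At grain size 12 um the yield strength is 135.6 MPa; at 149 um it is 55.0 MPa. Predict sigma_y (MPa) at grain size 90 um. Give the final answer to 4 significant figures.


sigma_y = sigma0 + k / sqrt(d)
1/sqrt(d1) = 1/sqrt(1.2e-05) = 288.675;  1/sqrt(d2) = 81.9232
k = (sigma1 - sigma2) / (1/sqrt(d1) - 1/sqrt(d2)) = (135.6 - 55.0) / (288.675 - 81.9232) = 0.389839 MPa*m^0.5
sigma0 = sigma1 - k/sqrt(d1) = 135.6 - 0.389839*288.675 = 23.0631 MPa
sigma_y(d3) = 23.0631 + 0.389839 / sqrt(9e-05) = 64.16 MPa


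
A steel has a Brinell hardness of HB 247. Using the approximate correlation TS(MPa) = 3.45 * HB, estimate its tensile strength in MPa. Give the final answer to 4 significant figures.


TS (MPa) = 3.45 * HB
TS = 3.45 * 247
TS = 852.2 MPa


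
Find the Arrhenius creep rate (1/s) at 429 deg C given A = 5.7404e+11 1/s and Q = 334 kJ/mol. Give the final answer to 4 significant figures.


rate = A * exp(-Q / (R*T))
T = 429 + 273.15 = 702.15 K
rate = 5.7404e+11 * exp(-334e3 / (8.314 * 702.15))
rate = 8.147e-14 1/s


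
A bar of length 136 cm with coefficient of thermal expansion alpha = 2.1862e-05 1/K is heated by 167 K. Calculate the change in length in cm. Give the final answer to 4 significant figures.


dL = L0 * alpha * dT
dL = 136 * 2.1862e-05 * 167
dL = 0.4965 cm


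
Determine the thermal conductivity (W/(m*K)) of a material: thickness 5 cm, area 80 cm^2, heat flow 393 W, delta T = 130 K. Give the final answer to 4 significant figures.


k = Q*L / (A*dT)
L = 0.05 m, A = 8e-03 m^2
k = 393 * 0.05 / (8e-03 * 130)
k = 18.89 W/(m*K)


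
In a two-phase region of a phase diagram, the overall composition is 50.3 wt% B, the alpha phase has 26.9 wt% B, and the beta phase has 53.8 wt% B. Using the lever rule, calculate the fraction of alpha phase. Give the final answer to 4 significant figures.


f_alpha = (C_beta - C0) / (C_beta - C_alpha)
f_alpha = (53.8 - 50.3) / (53.8 - 26.9)
f_alpha = 0.1301


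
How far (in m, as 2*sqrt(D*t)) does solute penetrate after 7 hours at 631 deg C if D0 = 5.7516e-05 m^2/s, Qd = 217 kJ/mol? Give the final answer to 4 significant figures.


Step 1: D = D0 * exp(-Qd/(R*T))
T = 904.15 K
D = 5.7516e-05 * exp(-217e3 / (8.314 * 904.15)) = 1.67029e-17 m^2/s
Step 2: L = 2*sqrt(D*t)
t = 7 h = 25200 s
L = 2*sqrt(1.67029e-17 * 25200) = 1.298e-06 m


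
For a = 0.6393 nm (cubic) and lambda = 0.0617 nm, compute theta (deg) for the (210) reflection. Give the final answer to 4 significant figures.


d = a / sqrt(h^2+k^2+l^2)
d = 0.6393 / sqrt(5) = 0.285904 nm
lambda = 2*d*sin(theta)  =>  sin(theta) = lambda / (2*d)
sin(theta) = 0.0617 / (2 * 0.285904) = 0.107903
theta = 6.194 deg


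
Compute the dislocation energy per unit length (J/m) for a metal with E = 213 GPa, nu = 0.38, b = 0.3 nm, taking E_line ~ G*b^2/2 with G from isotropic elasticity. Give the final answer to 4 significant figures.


Step 1: G = E / (2*(1+nu))
G = 213 / (2*(1+0.38)) = 77.1739 GPa = 7.71739e+10 Pa
Step 2: E_line = G*b^2/2
b = 0.3 nm = 3e-10 m
E_line = 0.5 * 7.71739e+10 * (3e-10)^2 = 3.473e-09 J/m


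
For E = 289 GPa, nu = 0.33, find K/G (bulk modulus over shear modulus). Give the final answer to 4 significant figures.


G = E / (2*(1+nu))
G = 289 / (2*(1+0.33)) = 108.647 GPa
K = E / (3*(1-2*nu))
K = 289 / (3*(1-2*0.33)) = 283.333 GPa
K/G = 283.333 / 108.647 = 2.608


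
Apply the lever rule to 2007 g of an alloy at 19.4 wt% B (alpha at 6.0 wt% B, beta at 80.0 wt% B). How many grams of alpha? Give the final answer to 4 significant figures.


f_alpha = (C_beta - C0) / (C_beta - C_alpha)
f_alpha = (80.0 - 19.4) / (80.0 - 6.0) = 0.818919
m_alpha = f_alpha * m_total = 0.818919 * 2007 = 1644 g


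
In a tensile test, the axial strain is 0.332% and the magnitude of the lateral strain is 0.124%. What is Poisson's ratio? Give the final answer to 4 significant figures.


nu = -epsilon_lat / epsilon_axial
Lateral strain is contraction (negative), so using magnitudes:
nu = 0.124 / 0.332
nu = 0.3735


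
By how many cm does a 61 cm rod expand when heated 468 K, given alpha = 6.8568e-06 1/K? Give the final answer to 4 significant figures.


dL = L0 * alpha * dT
dL = 61 * 6.8568e-06 * 468
dL = 0.1957 cm


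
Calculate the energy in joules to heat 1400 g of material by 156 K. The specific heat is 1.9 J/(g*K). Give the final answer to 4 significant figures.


Q = m * cp * dT
Q = 1400 * 1.9 * 156
Q = 415000 J


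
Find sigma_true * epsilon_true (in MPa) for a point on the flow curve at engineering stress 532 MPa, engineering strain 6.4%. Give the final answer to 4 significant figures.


sigma_true = sigma_eng * (1 + epsilon_eng)
sigma_true = 532 * (1 + 0.064) = 566.048 MPa
epsilon_true = ln(1 + epsilon_eng)
epsilon_true = ln(1 + 0.064) = 0.0620354
sigma_true * epsilon_true = 566.048 * 0.0620354 = 35.12 MPa


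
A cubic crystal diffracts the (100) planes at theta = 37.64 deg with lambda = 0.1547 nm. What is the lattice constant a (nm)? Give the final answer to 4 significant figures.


d = lambda / (2*sin(theta))
d = 0.1547 / (2*sin(37.64 deg))
d = 0.126658 nm
a = d * sqrt(h^2+k^2+l^2) = 0.126658 * sqrt(1)
a = 0.1267 nm


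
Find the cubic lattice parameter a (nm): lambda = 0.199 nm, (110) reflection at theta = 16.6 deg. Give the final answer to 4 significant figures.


d = lambda / (2*sin(theta))
d = 0.199 / (2*sin(16.6 deg))
d = 0.348282 nm
a = d * sqrt(h^2+k^2+l^2) = 0.348282 * sqrt(2)
a = 0.4925 nm


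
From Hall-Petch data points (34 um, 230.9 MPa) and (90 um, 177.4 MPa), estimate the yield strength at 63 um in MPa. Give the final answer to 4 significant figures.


sigma_y = sigma0 + k / sqrt(d)
1/sqrt(d1) = 1/sqrt(3.4e-05) = 171.499;  1/sqrt(d2) = 105.409
k = (sigma1 - sigma2) / (1/sqrt(d1) - 1/sqrt(d2)) = (230.9 - 177.4) / (171.499 - 105.409) = 0.80951 MPa*m^0.5
sigma0 = sigma1 - k/sqrt(d1) = 230.9 - 0.80951*171.499 = 92.0701 MPa
sigma_y(d3) = 92.0701 + 0.80951 / sqrt(6.3e-05) = 194.1 MPa


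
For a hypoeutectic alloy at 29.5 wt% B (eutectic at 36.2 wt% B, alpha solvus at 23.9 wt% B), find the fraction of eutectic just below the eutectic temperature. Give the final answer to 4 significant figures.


f_primary = (C_e - C0) / (C_e - C_alpha_max)
f_primary = (36.2 - 29.5) / (36.2 - 23.9)
f_primary = 0.544715
f_eutectic = 1 - 0.544715 = 0.4553


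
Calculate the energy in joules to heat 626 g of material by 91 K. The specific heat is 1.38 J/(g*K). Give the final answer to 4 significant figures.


Q = m * cp * dT
Q = 626 * 1.38 * 91
Q = 78610 J


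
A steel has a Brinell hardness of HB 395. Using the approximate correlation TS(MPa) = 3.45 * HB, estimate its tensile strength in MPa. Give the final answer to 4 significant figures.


TS (MPa) = 3.45 * HB
TS = 3.45 * 395
TS = 1363 MPa


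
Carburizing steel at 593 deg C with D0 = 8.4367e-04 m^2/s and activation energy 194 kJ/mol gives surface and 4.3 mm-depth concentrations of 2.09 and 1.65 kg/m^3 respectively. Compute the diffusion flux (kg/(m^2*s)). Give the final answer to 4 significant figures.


Step 1: D = D0 * exp(-Qd/(R*T))
T = 593 + 273.15 = 866.15 K
D = 8.4367e-04 * exp(-194e3 / (8.314 * 866.15)) = 1.68365e-15 m^2/s
Step 2: J = D * (C1 - C2) / dx
J = 1.68365e-15 * (2.09 - 1.65) / 4.3e-03
J = 1.723e-13 kg/(m^2*s)


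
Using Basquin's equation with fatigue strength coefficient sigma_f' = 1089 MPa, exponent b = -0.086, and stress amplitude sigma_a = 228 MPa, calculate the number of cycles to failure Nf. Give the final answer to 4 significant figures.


sigma_a = sigma_f' * (2*Nf)^b
2*Nf = (sigma_a / sigma_f')^(1/b)
2*Nf = (228 / 1089)^(1/-0.086)
2*Nf = 7.87827e+07
Nf = 3.939e+07 cycles


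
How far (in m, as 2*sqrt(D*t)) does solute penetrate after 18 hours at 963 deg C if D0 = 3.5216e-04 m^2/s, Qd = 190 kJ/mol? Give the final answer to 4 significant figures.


Step 1: D = D0 * exp(-Qd/(R*T))
T = 1236.15 K
D = 3.5216e-04 * exp(-190e3 / (8.314 * 1236.15)) = 3.29479e-12 m^2/s
Step 2: L = 2*sqrt(D*t)
t = 18 h = 64800 s
L = 2*sqrt(3.29479e-12 * 64800) = 9.241e-04 m


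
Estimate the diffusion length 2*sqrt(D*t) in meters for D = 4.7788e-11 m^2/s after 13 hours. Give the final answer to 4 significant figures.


t = 13 hr = 46800 s
Diffusion length = 2*sqrt(D*t)
= 2*sqrt(4.7788e-11 * 46800)
= 2.991e-03 m


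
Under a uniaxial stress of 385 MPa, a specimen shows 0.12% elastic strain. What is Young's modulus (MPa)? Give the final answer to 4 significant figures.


E = sigma / epsilon
epsilon = 0.12% = 1.2e-03
E = 385 / 1.2e-03
E = 320800 MPa


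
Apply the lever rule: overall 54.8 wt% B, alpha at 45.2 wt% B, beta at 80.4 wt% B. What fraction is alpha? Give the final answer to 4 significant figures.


f_alpha = (C_beta - C0) / (C_beta - C_alpha)
f_alpha = (80.4 - 54.8) / (80.4 - 45.2)
f_alpha = 0.7273


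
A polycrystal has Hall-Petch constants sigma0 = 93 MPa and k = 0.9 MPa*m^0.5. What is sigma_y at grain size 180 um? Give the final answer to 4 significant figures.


sigma_y = sigma0 + k / sqrt(d)
d = 180 um = 1.8e-04 m
sigma_y = 93 + 0.9 / sqrt(1.8e-04)
sigma_y = 160.1 MPa


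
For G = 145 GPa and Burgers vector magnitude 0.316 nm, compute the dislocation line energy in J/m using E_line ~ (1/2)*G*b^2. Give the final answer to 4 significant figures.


E = G*b^2/2
b = 0.316 nm = 3.16e-10 m
G = 145 GPa = 1.45e+11 Pa
E = 0.5 * 1.45e+11 * (3.16e-10)^2
E = 7.24e-09 J/m


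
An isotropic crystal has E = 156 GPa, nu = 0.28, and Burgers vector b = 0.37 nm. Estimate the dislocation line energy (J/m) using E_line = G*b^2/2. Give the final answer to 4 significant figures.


Step 1: G = E / (2*(1+nu))
G = 156 / (2*(1+0.28)) = 60.9375 GPa = 6.09375e+10 Pa
Step 2: E_line = G*b^2/2
b = 0.37 nm = 3.7e-10 m
E_line = 0.5 * 6.09375e+10 * (3.7e-10)^2 = 4.171e-09 J/m


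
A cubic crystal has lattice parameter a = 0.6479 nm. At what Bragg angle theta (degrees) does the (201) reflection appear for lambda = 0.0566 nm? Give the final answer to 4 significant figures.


d = a / sqrt(h^2+k^2+l^2)
d = 0.6479 / sqrt(5) = 0.28975 nm
lambda = 2*d*sin(theta)  =>  sin(theta) = lambda / (2*d)
sin(theta) = 0.0566 / (2 * 0.28975) = 0.0976705
theta = 5.605 deg


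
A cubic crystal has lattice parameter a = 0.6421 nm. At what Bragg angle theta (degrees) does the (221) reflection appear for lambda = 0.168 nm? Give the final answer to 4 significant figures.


d = a / sqrt(h^2+k^2+l^2)
d = 0.6421 / sqrt(9) = 0.214033 nm
lambda = 2*d*sin(theta)  =>  sin(theta) = lambda / (2*d)
sin(theta) = 0.168 / (2 * 0.214033) = 0.392462
theta = 23.11 deg


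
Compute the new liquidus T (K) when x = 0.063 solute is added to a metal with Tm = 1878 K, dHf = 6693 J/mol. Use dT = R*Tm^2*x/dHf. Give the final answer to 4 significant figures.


dT = R*Tm^2*x / dHf
dT = 8.314 * 1878^2 * 0.063 / 6693
dT = 276.008 K
T_new = 1878 - 276.008 = 1602 K


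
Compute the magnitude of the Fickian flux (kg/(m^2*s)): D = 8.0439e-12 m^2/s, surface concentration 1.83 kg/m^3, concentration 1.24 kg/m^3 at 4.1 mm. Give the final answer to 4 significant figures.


J = -D * (dC/dx) = D * (C1 - C2) / dx
J = 8.0439e-12 * (1.83 - 1.24) / 4.1e-03
J = 1.158e-09 kg/(m^2*s)


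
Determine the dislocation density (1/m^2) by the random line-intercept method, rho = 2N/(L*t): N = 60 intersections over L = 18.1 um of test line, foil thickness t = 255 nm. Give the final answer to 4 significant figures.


rho = 2N / (L * t)
L = 18.1 um = 1.81e-05 m, t = 255 nm = 2.55e-07 m
rho = 2 * 60 / (1.81e-05 * 2.55e-07)
rho = 2.6e+13 1/m^2


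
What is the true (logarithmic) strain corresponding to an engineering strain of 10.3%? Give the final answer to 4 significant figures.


epsilon_true = ln(1 + epsilon_eng)
epsilon_true = ln(1 + 0.103)
epsilon_true = 0.09803


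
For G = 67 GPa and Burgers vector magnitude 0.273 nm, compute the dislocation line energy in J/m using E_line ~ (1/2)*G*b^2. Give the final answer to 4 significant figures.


E = G*b^2/2
b = 0.273 nm = 2.73e-10 m
G = 67 GPa = 6.7e+10 Pa
E = 0.5 * 6.7e+10 * (2.73e-10)^2
E = 2.497e-09 J/m


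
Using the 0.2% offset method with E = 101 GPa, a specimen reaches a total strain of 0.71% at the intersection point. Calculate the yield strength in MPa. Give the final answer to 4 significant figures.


Offset strain = 0.002
Elastic strain at yield = total_strain - offset = 7.1e-03 - 0.002 = 5.1e-03
sigma_y = E * elastic_strain = 101000 * 5.1e-03
sigma_y = 515.1 MPa


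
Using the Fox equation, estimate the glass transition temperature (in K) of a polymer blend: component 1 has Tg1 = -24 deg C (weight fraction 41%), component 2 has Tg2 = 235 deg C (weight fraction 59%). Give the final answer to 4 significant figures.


1/Tg = w1/Tg1 + w2/Tg2 (in Kelvin)
Tg1 = 249.15 K, Tg2 = 508.15 K
1/Tg = 0.41/249.15 + 0.59/508.15
Tg = 356.3 K


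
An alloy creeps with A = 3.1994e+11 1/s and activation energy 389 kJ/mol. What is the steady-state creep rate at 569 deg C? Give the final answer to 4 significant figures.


rate = A * exp(-Q / (R*T))
T = 569 + 273.15 = 842.15 K
rate = 3.1994e+11 * exp(-389e3 / (8.314 * 842.15))
rate = 2.379e-13 1/s


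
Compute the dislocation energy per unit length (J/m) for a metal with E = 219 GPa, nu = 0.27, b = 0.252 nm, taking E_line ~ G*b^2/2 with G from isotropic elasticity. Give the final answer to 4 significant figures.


Step 1: G = E / (2*(1+nu))
G = 219 / (2*(1+0.27)) = 86.2205 GPa = 8.62205e+10 Pa
Step 2: E_line = G*b^2/2
b = 0.252 nm = 2.52e-10 m
E_line = 0.5 * 8.62205e+10 * (2.52e-10)^2 = 2.738e-09 J/m


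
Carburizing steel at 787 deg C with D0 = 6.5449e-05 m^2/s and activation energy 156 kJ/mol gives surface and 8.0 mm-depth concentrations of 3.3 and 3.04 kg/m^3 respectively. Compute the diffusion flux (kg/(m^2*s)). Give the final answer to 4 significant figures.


Step 1: D = D0 * exp(-Qd/(R*T))
T = 787 + 273.15 = 1060.15 K
D = 6.5449e-05 * exp(-156e3 / (8.314 * 1060.15)) = 1.34695e-12 m^2/s
Step 2: J = D * (C1 - C2) / dx
J = 1.34695e-12 * (3.3 - 3.04) / 8e-03
J = 4.378e-11 kg/(m^2*s)


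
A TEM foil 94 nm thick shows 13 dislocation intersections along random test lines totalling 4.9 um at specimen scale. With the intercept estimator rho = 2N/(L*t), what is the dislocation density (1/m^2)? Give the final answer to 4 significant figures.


rho = 2N / (L * t)
L = 4.9 um = 4.9e-06 m, t = 94 nm = 9.4e-08 m
rho = 2 * 13 / (4.9e-06 * 9.4e-08)
rho = 5.645e+13 1/m^2


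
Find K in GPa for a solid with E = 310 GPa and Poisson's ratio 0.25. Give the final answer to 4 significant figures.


K = E / (3*(1-2*nu))
K = 310 / (3*(1-2*0.25))
K = 206.7 GPa


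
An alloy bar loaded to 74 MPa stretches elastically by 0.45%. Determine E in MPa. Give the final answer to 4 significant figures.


E = sigma / epsilon
epsilon = 0.45% = 4.5e-03
E = 74 / 4.5e-03
E = 16440 MPa


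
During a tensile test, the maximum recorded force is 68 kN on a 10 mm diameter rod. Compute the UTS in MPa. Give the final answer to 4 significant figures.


A0 = pi*(d/2)^2 = pi*(10/2)^2 = 78.5398 mm^2
UTS = F_max / A0 = 68*1000 / 78.5398
UTS = 865.8 MPa


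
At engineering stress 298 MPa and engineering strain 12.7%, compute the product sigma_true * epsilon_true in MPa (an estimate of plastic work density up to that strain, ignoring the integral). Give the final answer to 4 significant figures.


sigma_true = sigma_eng * (1 + epsilon_eng)
sigma_true = 298 * (1 + 0.127) = 335.846 MPa
epsilon_true = ln(1 + epsilon_eng)
epsilon_true = ln(1 + 0.127) = 0.119559
sigma_true * epsilon_true = 335.846 * 0.119559 = 40.15 MPa


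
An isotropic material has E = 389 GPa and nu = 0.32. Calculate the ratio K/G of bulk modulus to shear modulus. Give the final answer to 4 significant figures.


G = E / (2*(1+nu))
G = 389 / (2*(1+0.32)) = 147.348 GPa
K = E / (3*(1-2*nu))
K = 389 / (3*(1-2*0.32)) = 360.185 GPa
K/G = 360.185 / 147.348 = 2.444


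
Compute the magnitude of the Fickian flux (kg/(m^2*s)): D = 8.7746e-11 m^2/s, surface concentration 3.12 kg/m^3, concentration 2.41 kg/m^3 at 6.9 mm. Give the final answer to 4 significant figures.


J = -D * (dC/dx) = D * (C1 - C2) / dx
J = 8.7746e-11 * (3.12 - 2.41) / 6.9e-03
J = 9.029e-09 kg/(m^2*s)


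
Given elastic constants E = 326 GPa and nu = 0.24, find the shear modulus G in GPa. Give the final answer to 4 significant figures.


G = E / (2*(1+nu))
G = 326 / (2*(1+0.24))
G = 131.5 GPa


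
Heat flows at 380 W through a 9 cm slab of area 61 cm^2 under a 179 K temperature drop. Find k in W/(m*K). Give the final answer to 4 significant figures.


k = Q*L / (A*dT)
L = 0.09 m, A = 6.1e-03 m^2
k = 380 * 0.09 / (6.1e-03 * 179)
k = 31.32 W/(m*K)


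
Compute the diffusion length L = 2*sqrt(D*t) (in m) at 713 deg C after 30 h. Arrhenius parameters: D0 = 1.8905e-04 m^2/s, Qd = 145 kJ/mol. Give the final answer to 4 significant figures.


Step 1: D = D0 * exp(-Qd/(R*T))
T = 986.15 K
D = 1.8905e-04 * exp(-145e3 / (8.314 * 986.15)) = 3.94369e-12 m^2/s
Step 2: L = 2*sqrt(D*t)
t = 30 h = 108000 s
L = 2*sqrt(3.94369e-12 * 108000) = 1.305e-03 m


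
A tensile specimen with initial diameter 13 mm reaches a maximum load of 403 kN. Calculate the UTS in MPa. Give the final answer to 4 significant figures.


A0 = pi*(d/2)^2 = pi*(13/2)^2 = 132.732 mm^2
UTS = F_max / A0 = 403*1000 / 132.732
UTS = 3036 MPa


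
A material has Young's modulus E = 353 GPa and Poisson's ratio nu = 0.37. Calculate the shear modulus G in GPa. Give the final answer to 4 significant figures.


G = E / (2*(1+nu))
G = 353 / (2*(1+0.37))
G = 128.8 GPa


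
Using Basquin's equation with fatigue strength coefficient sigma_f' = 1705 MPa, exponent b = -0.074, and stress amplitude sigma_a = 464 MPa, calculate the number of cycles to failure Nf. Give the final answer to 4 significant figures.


sigma_a = sigma_f' * (2*Nf)^b
2*Nf = (sigma_a / sigma_f')^(1/b)
2*Nf = (464 / 1705)^(1/-0.074)
2*Nf = 4.34435e+07
Nf = 2.172e+07 cycles


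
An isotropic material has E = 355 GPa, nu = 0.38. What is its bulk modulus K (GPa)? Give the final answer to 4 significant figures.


K = E / (3*(1-2*nu))
K = 355 / (3*(1-2*0.38))
K = 493.1 GPa


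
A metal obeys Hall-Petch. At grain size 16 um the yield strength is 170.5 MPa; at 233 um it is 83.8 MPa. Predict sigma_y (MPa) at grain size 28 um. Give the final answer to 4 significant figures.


sigma_y = sigma0 + k / sqrt(d)
1/sqrt(d1) = 1/sqrt(1.6e-05) = 250;  1/sqrt(d2) = 65.5122
k = (sigma1 - sigma2) / (1/sqrt(d1) - 1/sqrt(d2)) = (170.5 - 83.8) / (250 - 65.5122) = 0.46995 MPa*m^0.5
sigma0 = sigma1 - k/sqrt(d1) = 170.5 - 0.46995*250 = 53.0126 MPa
sigma_y(d3) = 53.0126 + 0.46995 / sqrt(2.8e-05) = 141.8 MPa


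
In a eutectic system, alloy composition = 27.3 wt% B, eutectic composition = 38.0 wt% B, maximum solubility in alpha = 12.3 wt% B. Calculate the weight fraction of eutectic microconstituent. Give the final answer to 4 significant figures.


f_primary = (C_e - C0) / (C_e - C_alpha_max)
f_primary = (38.0 - 27.3) / (38.0 - 12.3)
f_primary = 0.416342
f_eutectic = 1 - 0.416342 = 0.5837


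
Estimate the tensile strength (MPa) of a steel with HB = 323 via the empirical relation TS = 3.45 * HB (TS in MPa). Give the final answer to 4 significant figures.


TS (MPa) = 3.45 * HB
TS = 3.45 * 323
TS = 1114 MPa


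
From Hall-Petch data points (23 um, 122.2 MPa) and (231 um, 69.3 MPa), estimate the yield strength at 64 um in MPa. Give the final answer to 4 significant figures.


sigma_y = sigma0 + k / sqrt(d)
1/sqrt(d1) = 1/sqrt(2.3e-05) = 208.514;  1/sqrt(d2) = 65.7952
k = (sigma1 - sigma2) / (1/sqrt(d1) - 1/sqrt(d2)) = (122.2 - 69.3) / (208.514 - 65.7952) = 0.370658 MPa*m^0.5
sigma0 = sigma1 - k/sqrt(d1) = 122.2 - 0.370658*208.514 = 44.9125 MPa
sigma_y(d3) = 44.9125 + 0.370658 / sqrt(6.4e-05) = 91.24 MPa


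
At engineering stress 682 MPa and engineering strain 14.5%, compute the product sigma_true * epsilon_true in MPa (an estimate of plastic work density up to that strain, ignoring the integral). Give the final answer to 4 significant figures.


sigma_true = sigma_eng * (1 + epsilon_eng)
sigma_true = 682 * (1 + 0.145) = 780.89 MPa
epsilon_true = ln(1 + epsilon_eng)
epsilon_true = ln(1 + 0.145) = 0.135405
sigma_true * epsilon_true = 780.89 * 0.135405 = 105.7 MPa


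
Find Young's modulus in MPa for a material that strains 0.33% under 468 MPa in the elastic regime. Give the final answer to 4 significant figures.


E = sigma / epsilon
epsilon = 0.33% = 3.3e-03
E = 468 / 3.3e-03
E = 141800 MPa


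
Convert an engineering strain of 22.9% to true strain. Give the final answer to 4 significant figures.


epsilon_true = ln(1 + epsilon_eng)
epsilon_true = ln(1 + 0.229)
epsilon_true = 0.2062


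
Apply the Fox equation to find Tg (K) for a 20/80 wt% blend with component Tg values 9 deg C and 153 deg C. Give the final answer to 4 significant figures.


1/Tg = w1/Tg1 + w2/Tg2 (in Kelvin)
Tg1 = 282.15 K, Tg2 = 426.15 K
1/Tg = 0.2/282.15 + 0.8/426.15
Tg = 386.7 K


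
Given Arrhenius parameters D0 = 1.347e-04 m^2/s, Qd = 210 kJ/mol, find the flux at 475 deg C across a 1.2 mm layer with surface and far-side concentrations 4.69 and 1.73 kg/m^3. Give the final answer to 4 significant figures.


Step 1: D = D0 * exp(-Qd/(R*T))
T = 475 + 273.15 = 748.15 K
D = 1.347e-04 * exp(-210e3 / (8.314 * 748.15)) = 2.93071e-19 m^2/s
Step 2: J = D * (C1 - C2) / dx
J = 2.93071e-19 * (4.69 - 1.73) / 1.2e-03
J = 7.229e-16 kg/(m^2*s)


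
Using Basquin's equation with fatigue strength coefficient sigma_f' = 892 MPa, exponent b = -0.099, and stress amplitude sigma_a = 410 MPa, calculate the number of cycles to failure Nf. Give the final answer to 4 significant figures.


sigma_a = sigma_f' * (2*Nf)^b
2*Nf = (sigma_a / sigma_f')^(1/b)
2*Nf = (410 / 892)^(1/-0.099)
2*Nf = 2569.86
Nf = 1285 cycles


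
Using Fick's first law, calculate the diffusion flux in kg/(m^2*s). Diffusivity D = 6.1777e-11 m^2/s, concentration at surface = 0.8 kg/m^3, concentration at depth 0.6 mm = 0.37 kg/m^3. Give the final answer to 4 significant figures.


J = -D * (dC/dx) = D * (C1 - C2) / dx
J = 6.1777e-11 * (0.8 - 0.37) / 6e-04
J = 4.427e-08 kg/(m^2*s)


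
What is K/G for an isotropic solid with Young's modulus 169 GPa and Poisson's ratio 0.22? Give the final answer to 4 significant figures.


G = E / (2*(1+nu))
G = 169 / (2*(1+0.22)) = 69.2623 GPa
K = E / (3*(1-2*nu))
K = 169 / (3*(1-2*0.22)) = 100.595 GPa
K/G = 100.595 / 69.2623 = 1.452


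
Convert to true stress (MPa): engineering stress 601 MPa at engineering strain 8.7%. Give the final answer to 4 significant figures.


sigma_true = sigma_eng * (1 + epsilon_eng)
sigma_true = 601 * (1 + 0.087)
sigma_true = 653.3 MPa


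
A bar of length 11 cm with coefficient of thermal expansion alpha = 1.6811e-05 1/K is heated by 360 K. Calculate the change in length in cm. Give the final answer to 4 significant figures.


dL = L0 * alpha * dT
dL = 11 * 1.6811e-05 * 360
dL = 0.06657 cm


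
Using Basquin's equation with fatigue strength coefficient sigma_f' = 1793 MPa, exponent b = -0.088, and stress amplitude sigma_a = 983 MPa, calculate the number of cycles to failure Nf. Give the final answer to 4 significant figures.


sigma_a = sigma_f' * (2*Nf)^b
2*Nf = (sigma_a / sigma_f')^(1/b)
2*Nf = (983 / 1793)^(1/-0.088)
2*Nf = 925.152
Nf = 462.6 cycles


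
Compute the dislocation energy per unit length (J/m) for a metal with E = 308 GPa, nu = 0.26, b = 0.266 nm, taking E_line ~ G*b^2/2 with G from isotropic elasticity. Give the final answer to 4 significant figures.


Step 1: G = E / (2*(1+nu))
G = 308 / (2*(1+0.26)) = 122.222 GPa = 1.22222e+11 Pa
Step 2: E_line = G*b^2/2
b = 0.266 nm = 2.66e-10 m
E_line = 0.5 * 1.22222e+11 * (2.66e-10)^2 = 4.324e-09 J/m


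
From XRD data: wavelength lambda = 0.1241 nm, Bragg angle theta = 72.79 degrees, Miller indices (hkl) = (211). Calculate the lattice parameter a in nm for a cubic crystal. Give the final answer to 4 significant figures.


d = lambda / (2*sin(theta))
d = 0.1241 / (2*sin(72.79 deg))
d = 0.0649584 nm
a = d * sqrt(h^2+k^2+l^2) = 0.0649584 * sqrt(6)
a = 0.1591 nm


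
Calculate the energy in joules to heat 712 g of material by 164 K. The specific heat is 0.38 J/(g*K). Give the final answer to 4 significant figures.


Q = m * cp * dT
Q = 712 * 0.38 * 164
Q = 44370 J


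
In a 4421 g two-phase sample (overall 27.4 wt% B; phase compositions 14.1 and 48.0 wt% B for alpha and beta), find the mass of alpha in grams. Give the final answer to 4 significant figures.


f_alpha = (C_beta - C0) / (C_beta - C_alpha)
f_alpha = (48.0 - 27.4) / (48.0 - 14.1) = 0.60767
m_alpha = f_alpha * m_total = 0.60767 * 4421 = 2687 g


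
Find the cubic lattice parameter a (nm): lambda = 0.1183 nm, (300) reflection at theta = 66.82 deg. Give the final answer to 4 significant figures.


d = lambda / (2*sin(theta))
d = 0.1183 / (2*sin(66.82 deg))
d = 0.0643443 nm
a = d * sqrt(h^2+k^2+l^2) = 0.0643443 * sqrt(9)
a = 0.193 nm


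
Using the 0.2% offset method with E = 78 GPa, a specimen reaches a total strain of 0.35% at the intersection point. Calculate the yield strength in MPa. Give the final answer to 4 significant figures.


Offset strain = 0.002
Elastic strain at yield = total_strain - offset = 3.5e-03 - 0.002 = 1.5e-03
sigma_y = E * elastic_strain = 78000 * 1.5e-03
sigma_y = 117 MPa


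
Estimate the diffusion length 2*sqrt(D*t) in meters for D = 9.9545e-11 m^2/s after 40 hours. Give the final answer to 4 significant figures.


t = 40 hr = 144000 s
Diffusion length = 2*sqrt(D*t)
= 2*sqrt(9.9545e-11 * 144000)
= 7.572e-03 m


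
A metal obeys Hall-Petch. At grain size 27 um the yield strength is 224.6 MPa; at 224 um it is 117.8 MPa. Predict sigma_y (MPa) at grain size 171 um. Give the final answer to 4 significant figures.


sigma_y = sigma0 + k / sqrt(d)
1/sqrt(d1) = 1/sqrt(2.7e-05) = 192.45;  1/sqrt(d2) = 66.8153
k = (sigma1 - sigma2) / (1/sqrt(d1) - 1/sqrt(d2)) = (224.6 - 117.8) / (192.45 - 66.8153) = 0.850083 MPa*m^0.5
sigma0 = sigma1 - k/sqrt(d1) = 224.6 - 0.850083*192.45 = 61.0014 MPa
sigma_y(d3) = 61.0014 + 0.850083 / sqrt(1.71e-04) = 126 MPa


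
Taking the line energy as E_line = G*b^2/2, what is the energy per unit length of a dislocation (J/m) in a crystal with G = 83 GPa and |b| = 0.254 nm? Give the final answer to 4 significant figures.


E = G*b^2/2
b = 0.254 nm = 2.54e-10 m
G = 83 GPa = 8.3e+10 Pa
E = 0.5 * 8.3e+10 * (2.54e-10)^2
E = 2.677e-09 J/m


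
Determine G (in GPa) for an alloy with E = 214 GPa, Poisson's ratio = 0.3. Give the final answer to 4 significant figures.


G = E / (2*(1+nu))
G = 214 / (2*(1+0.3))
G = 82.31 GPa


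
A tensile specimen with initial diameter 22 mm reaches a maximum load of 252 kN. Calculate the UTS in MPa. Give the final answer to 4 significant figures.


A0 = pi*(d/2)^2 = pi*(22/2)^2 = 380.133 mm^2
UTS = F_max / A0 = 252*1000 / 380.133
UTS = 662.9 MPa


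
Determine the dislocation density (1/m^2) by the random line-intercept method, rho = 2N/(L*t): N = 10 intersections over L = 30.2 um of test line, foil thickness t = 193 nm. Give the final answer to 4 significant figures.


rho = 2N / (L * t)
L = 30.2 um = 3.02e-05 m, t = 193 nm = 1.93e-07 m
rho = 2 * 10 / (3.02e-05 * 1.93e-07)
rho = 3.431e+12 1/m^2


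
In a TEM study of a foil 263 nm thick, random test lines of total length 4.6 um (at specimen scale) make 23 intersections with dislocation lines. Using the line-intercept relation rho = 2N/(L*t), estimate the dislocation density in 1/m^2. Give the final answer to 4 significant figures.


rho = 2N / (L * t)
L = 4.6 um = 4.6e-06 m, t = 263 nm = 2.63e-07 m
rho = 2 * 23 / (4.6e-06 * 2.63e-07)
rho = 3.802e+13 1/m^2


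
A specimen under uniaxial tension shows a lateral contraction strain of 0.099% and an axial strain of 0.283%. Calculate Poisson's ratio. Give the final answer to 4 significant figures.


nu = -epsilon_lat / epsilon_axial
Lateral strain is contraction (negative), so using magnitudes:
nu = 0.099 / 0.283
nu = 0.3498


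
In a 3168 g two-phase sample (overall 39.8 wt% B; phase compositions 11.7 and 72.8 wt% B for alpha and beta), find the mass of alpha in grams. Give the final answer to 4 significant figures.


f_alpha = (C_beta - C0) / (C_beta - C_alpha)
f_alpha = (72.8 - 39.8) / (72.8 - 11.7) = 0.540098
m_alpha = f_alpha * m_total = 0.540098 * 3168 = 1711 g


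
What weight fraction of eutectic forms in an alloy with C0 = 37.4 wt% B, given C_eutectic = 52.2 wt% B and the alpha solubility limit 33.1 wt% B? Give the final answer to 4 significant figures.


f_primary = (C_e - C0) / (C_e - C_alpha_max)
f_primary = (52.2 - 37.4) / (52.2 - 33.1)
f_primary = 0.774869
f_eutectic = 1 - 0.774869 = 0.2251


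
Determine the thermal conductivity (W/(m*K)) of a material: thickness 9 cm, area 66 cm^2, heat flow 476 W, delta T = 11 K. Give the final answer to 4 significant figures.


k = Q*L / (A*dT)
L = 0.09 m, A = 6.6e-03 m^2
k = 476 * 0.09 / (6.6e-03 * 11)
k = 590.1 W/(m*K)


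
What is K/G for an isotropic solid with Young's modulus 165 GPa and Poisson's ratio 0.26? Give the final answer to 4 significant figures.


G = E / (2*(1+nu))
G = 165 / (2*(1+0.26)) = 65.4762 GPa
K = E / (3*(1-2*nu))
K = 165 / (3*(1-2*0.26)) = 114.583 GPa
K/G = 114.583 / 65.4762 = 1.75


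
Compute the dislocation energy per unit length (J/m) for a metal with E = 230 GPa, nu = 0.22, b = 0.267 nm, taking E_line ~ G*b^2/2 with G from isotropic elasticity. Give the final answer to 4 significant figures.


Step 1: G = E / (2*(1+nu))
G = 230 / (2*(1+0.22)) = 94.2623 GPa = 9.42623e+10 Pa
Step 2: E_line = G*b^2/2
b = 0.267 nm = 2.67e-10 m
E_line = 0.5 * 9.42623e+10 * (2.67e-10)^2 = 3.36e-09 J/m


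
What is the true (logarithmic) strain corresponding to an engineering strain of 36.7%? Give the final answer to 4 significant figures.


epsilon_true = ln(1 + epsilon_eng)
epsilon_true = ln(1 + 0.367)
epsilon_true = 0.3126


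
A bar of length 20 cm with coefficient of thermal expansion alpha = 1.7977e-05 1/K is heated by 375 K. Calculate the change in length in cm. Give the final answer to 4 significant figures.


dL = L0 * alpha * dT
dL = 20 * 1.7977e-05 * 375
dL = 0.1348 cm


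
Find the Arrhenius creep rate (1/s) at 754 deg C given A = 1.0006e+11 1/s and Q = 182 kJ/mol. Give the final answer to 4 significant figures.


rate = A * exp(-Q / (R*T))
T = 754 + 273.15 = 1027.15 K
rate = 1.0006e+11 * exp(-182e3 / (8.314 * 1027.15))
rate = 55.53 1/s


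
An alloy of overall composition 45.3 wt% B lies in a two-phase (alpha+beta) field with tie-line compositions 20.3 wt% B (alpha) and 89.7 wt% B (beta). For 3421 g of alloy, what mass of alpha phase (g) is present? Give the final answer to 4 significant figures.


f_alpha = (C_beta - C0) / (C_beta - C_alpha)
f_alpha = (89.7 - 45.3) / (89.7 - 20.3) = 0.639769
m_alpha = f_alpha * m_total = 0.639769 * 3421 = 2189 g


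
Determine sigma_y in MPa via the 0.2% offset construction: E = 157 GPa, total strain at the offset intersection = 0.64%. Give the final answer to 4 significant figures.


Offset strain = 0.002
Elastic strain at yield = total_strain - offset = 6.4e-03 - 0.002 = 4.4e-03
sigma_y = E * elastic_strain = 157000 * 4.4e-03
sigma_y = 690.8 MPa


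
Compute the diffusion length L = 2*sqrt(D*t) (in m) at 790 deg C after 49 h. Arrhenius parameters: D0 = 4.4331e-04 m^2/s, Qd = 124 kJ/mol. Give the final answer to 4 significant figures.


Step 1: D = D0 * exp(-Qd/(R*T))
T = 1063.15 K
D = 4.4331e-04 * exp(-124e3 / (8.314 * 1063.15)) = 3.58199e-10 m^2/s
Step 2: L = 2*sqrt(D*t)
t = 49 h = 176400 s
L = 2*sqrt(3.58199e-10 * 176400) = 0.0159 m


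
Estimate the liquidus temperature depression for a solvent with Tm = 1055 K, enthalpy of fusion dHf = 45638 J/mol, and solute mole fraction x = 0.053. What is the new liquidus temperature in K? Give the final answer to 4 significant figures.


dT = R*Tm^2*x / dHf
dT = 8.314 * 1055^2 * 0.053 / 45638
dT = 10.7464 K
T_new = 1055 - 10.7464 = 1044 K


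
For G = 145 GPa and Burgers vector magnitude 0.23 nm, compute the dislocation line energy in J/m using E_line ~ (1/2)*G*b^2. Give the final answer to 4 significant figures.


E = G*b^2/2
b = 0.23 nm = 2.3e-10 m
G = 145 GPa = 1.45e+11 Pa
E = 0.5 * 1.45e+11 * (2.3e-10)^2
E = 3.835e-09 J/m


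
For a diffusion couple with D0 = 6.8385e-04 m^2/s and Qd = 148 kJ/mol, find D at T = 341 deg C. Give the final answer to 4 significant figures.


D = D0 * exp(-Qd / (R*T))
T = 614.15 K
D = 6.8385e-04 * exp(-148e3 / (8.314 * 614.15))
D = 1.765e-16 m^2/s


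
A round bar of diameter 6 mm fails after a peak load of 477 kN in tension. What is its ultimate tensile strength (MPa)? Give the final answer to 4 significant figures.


A0 = pi*(d/2)^2 = pi*(6/2)^2 = 28.2743 mm^2
UTS = F_max / A0 = 477*1000 / 28.2743
UTS = 16870 MPa


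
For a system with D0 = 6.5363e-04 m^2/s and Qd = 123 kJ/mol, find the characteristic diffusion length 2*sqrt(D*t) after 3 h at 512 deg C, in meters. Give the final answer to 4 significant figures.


Step 1: D = D0 * exp(-Qd/(R*T))
T = 785.15 K
D = 6.5363e-04 * exp(-123e3 / (8.314 * 785.15)) = 4.28612e-12 m^2/s
Step 2: L = 2*sqrt(D*t)
t = 3 h = 10800 s
L = 2*sqrt(4.28612e-12 * 10800) = 4.303e-04 m


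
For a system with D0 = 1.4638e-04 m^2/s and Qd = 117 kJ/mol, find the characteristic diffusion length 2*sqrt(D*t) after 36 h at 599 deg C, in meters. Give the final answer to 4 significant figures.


Step 1: D = D0 * exp(-Qd/(R*T))
T = 872.15 K
D = 1.4638e-04 * exp(-117e3 / (8.314 * 872.15)) = 1.43842e-11 m^2/s
Step 2: L = 2*sqrt(D*t)
t = 36 h = 129600 s
L = 2*sqrt(1.43842e-11 * 129600) = 2.731e-03 m


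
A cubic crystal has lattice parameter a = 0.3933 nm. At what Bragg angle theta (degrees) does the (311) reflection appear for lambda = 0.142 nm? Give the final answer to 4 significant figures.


d = a / sqrt(h^2+k^2+l^2)
d = 0.3933 / sqrt(11) = 0.118584 nm
lambda = 2*d*sin(theta)  =>  sin(theta) = lambda / (2*d)
sin(theta) = 0.142 / (2 * 0.118584) = 0.59873
theta = 36.78 deg


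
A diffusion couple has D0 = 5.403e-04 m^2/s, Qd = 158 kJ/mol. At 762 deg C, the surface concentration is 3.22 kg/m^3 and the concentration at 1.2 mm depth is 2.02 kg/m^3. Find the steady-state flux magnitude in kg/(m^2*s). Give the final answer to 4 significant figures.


Step 1: D = D0 * exp(-Qd/(R*T))
T = 762 + 273.15 = 1035.15 K
D = 5.403e-04 * exp(-158e3 / (8.314 * 1035.15)) = 5.74803e-12 m^2/s
Step 2: J = D * (C1 - C2) / dx
J = 5.74803e-12 * (3.22 - 2.02) / 1.2e-03
J = 5.748e-09 kg/(m^2*s)


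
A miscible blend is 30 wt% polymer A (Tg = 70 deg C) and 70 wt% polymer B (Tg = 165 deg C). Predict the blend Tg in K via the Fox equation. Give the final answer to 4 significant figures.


1/Tg = w1/Tg1 + w2/Tg2 (in Kelvin)
Tg1 = 343.15 K, Tg2 = 438.15 K
1/Tg = 0.3/343.15 + 0.7/438.15
Tg = 404.6 K


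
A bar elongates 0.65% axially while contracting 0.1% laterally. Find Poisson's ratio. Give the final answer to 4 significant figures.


nu = -epsilon_lat / epsilon_axial
Lateral strain is contraction (negative), so using magnitudes:
nu = 0.1 / 0.65
nu = 0.1538


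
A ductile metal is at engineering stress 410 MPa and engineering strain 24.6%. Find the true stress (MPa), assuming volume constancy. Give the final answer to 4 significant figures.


sigma_true = sigma_eng * (1 + epsilon_eng)
sigma_true = 410 * (1 + 0.246)
sigma_true = 510.9 MPa


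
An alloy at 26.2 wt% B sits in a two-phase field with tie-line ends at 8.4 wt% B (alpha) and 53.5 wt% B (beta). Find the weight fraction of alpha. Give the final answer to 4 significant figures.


f_alpha = (C_beta - C0) / (C_beta - C_alpha)
f_alpha = (53.5 - 26.2) / (53.5 - 8.4)
f_alpha = 0.6053


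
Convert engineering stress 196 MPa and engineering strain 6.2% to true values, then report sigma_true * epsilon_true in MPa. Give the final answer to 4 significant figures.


sigma_true = sigma_eng * (1 + epsilon_eng)
sigma_true = 196 * (1 + 0.062) = 208.152 MPa
epsilon_true = ln(1 + epsilon_eng)
epsilon_true = ln(1 + 0.062) = 0.0601539
sigma_true * epsilon_true = 208.152 * 0.0601539 = 12.52 MPa


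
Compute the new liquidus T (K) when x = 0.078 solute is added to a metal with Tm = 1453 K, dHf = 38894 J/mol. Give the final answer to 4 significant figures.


dT = R*Tm^2*x / dHf
dT = 8.314 * 1453^2 * 0.078 / 38894
dT = 35.2009 K
T_new = 1453 - 35.2009 = 1418 K


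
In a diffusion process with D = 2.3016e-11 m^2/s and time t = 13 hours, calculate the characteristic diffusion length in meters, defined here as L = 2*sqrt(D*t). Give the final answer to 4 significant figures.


t = 13 hr = 46800 s
Diffusion length = 2*sqrt(D*t)
= 2*sqrt(2.3016e-11 * 46800)
= 2.076e-03 m


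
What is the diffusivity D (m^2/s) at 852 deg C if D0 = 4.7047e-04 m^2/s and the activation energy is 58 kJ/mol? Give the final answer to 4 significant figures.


D = D0 * exp(-Qd / (R*T))
T = 1125.15 K
D = 4.7047e-04 * exp(-58e3 / (8.314 * 1125.15))
D = 9.546e-07 m^2/s


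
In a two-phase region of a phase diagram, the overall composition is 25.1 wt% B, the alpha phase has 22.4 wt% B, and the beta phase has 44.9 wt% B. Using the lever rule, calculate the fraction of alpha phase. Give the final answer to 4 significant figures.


f_alpha = (C_beta - C0) / (C_beta - C_alpha)
f_alpha = (44.9 - 25.1) / (44.9 - 22.4)
f_alpha = 0.88


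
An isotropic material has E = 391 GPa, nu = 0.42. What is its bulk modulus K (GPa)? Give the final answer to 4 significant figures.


K = E / (3*(1-2*nu))
K = 391 / (3*(1-2*0.42))
K = 814.6 GPa


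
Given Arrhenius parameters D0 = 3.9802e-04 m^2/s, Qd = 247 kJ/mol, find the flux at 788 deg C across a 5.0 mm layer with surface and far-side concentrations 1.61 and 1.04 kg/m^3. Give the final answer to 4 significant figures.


Step 1: D = D0 * exp(-Qd/(R*T))
T = 788 + 273.15 = 1061.15 K
D = 3.9802e-04 * exp(-247e3 / (8.314 * 1061.15)) = 2.76058e-16 m^2/s
Step 2: J = D * (C1 - C2) / dx
J = 2.76058e-16 * (1.61 - 1.04) / 5e-03
J = 3.147e-14 kg/(m^2*s)


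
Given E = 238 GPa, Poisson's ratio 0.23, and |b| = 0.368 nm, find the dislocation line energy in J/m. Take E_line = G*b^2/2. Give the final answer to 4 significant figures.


Step 1: G = E / (2*(1+nu))
G = 238 / (2*(1+0.23)) = 96.748 GPa = 9.6748e+10 Pa
Step 2: E_line = G*b^2/2
b = 0.368 nm = 3.68e-10 m
E_line = 0.5 * 9.6748e+10 * (3.68e-10)^2 = 6.551e-09 J/m


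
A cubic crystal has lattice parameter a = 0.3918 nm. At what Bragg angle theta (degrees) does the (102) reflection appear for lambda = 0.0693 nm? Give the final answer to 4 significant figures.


d = a / sqrt(h^2+k^2+l^2)
d = 0.3918 / sqrt(5) = 0.175218 nm
lambda = 2*d*sin(theta)  =>  sin(theta) = lambda / (2*d)
sin(theta) = 0.0693 / (2 * 0.175218) = 0.197753
theta = 11.41 deg


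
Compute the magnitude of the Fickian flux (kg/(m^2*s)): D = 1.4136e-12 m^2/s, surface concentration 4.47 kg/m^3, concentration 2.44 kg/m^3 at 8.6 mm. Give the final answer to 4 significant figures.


J = -D * (dC/dx) = D * (C1 - C2) / dx
J = 1.4136e-12 * (4.47 - 2.44) / 8.6e-03
J = 3.337e-10 kg/(m^2*s)
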